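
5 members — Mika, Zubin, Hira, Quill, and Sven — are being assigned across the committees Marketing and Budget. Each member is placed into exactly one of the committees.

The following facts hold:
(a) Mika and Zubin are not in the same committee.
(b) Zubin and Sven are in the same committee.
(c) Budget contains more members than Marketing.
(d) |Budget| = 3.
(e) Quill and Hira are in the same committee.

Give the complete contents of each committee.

Marketing = {Sven, Zubin}; Budget = {Hira, Mika, Quill}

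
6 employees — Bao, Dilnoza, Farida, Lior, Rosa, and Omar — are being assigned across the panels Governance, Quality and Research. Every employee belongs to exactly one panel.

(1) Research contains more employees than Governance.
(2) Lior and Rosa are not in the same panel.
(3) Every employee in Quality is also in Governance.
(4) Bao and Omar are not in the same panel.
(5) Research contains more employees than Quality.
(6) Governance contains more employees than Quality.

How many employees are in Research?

4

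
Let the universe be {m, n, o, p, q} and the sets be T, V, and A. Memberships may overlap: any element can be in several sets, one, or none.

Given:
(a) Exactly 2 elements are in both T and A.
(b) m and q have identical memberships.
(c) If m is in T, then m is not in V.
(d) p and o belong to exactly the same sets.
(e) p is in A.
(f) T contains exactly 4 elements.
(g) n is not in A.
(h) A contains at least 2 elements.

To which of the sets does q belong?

From (e): p ∈ A.
From (g): n ∉ A.
(d): o matches p: o ∈ A.
Suppose q ∉ T: no assignment then satisfies all the clues, so q ∈ T.

q: T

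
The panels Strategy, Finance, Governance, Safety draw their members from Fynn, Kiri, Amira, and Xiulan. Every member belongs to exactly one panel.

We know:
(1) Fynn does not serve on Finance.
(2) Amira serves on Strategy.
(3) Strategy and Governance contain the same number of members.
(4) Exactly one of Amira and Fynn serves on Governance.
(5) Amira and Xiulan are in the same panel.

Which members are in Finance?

Finance = {}

From (1): Fynn ∉ Finance.
From (2): Amira ∈ Strategy.
(4) (exactly one): Fynn ∈ Governance.
(5): Xiulan matches Amira: Xiulan ∈ Strategy.
Suppose Kiri ∈ Finance: no assignment then satisfies all the clues, so Kiri ∉ Finance.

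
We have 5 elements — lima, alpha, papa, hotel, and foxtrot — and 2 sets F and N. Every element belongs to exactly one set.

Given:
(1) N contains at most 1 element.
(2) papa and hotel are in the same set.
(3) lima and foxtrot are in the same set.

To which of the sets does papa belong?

papa: F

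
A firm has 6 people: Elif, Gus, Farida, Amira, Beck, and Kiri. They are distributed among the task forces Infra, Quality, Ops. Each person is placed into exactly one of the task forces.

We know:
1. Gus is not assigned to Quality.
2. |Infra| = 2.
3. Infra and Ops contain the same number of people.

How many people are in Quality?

2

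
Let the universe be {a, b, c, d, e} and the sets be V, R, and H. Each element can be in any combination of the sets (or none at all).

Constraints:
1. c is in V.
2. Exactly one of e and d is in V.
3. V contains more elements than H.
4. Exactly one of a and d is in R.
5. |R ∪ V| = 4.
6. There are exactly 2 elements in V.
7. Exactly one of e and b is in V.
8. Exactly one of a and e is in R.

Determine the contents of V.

V = {c, e}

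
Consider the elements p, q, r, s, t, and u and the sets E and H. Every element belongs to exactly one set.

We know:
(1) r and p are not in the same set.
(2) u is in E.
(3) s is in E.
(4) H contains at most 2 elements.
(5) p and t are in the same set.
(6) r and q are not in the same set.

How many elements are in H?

1

From (2): u ∈ E.
From (3): s ∈ E.
Suppose p ∉ E: no assignment then satisfies all the clues, so p ∈ E.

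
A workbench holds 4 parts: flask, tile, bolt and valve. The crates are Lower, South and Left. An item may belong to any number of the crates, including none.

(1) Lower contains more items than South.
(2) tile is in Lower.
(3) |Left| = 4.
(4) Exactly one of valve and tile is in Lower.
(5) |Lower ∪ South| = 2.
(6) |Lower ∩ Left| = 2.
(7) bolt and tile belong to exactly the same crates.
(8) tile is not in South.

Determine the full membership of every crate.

Lower = {bolt, tile}; South = {}; Left = {bolt, flask, tile, valve}

From (2): tile ∈ Lower.
From (8): tile ∉ South.
(3): only 4 candidates remain for Left, so all are in.
(4) (exactly one): valve ∉ Lower.
(7): bolt matches tile: bolt ∈ Lower.
(7): bolt matches tile: bolt ∉ South.
Suppose flask ∈ Lower: no assignment then satisfies all the clues, so flask ∉ Lower.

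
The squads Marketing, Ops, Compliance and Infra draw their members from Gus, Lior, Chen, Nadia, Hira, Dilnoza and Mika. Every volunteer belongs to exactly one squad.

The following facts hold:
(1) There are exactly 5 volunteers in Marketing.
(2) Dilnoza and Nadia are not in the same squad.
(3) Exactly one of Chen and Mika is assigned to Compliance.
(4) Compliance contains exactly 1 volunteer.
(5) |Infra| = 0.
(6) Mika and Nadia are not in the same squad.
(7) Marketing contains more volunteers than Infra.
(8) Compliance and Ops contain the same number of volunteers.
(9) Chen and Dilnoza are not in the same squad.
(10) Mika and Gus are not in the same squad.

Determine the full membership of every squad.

Marketing = {Chen, Gus, Hira, Lior, Nadia}; Ops = {Dilnoza}; Compliance = {Mika}; Infra = {}

(5): Infra already has 0, so the rest are out.
Suppose Gus ∉ Marketing: no assignment then satisfies all the clues, so Gus ∈ Marketing.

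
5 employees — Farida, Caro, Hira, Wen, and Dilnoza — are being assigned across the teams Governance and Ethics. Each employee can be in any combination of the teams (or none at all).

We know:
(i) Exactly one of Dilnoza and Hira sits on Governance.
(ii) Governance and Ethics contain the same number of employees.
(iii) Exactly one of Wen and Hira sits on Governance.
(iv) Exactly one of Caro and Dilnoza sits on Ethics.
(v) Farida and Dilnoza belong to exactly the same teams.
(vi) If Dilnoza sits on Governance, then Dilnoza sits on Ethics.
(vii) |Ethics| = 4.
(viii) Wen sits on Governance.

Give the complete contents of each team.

From (viii): Wen ∈ Governance.
(iii) (exactly one): Hira ∉ Governance.
(i) (exactly one): Dilnoza ∈ Governance.
(v): Farida matches Dilnoza: Farida ∈ Governance.
(vi): Dilnoza ∈ Ethics.
(iv) (exactly one): Caro ∉ Ethics.
(v): Farida matches Dilnoza: Farida ∈ Ethics.
(vii): only 4 candidates remain for Ethics, so all are in.
Suppose Caro ∉ Governance: no assignment then satisfies all the clues, so Caro ∈ Governance.

Governance = {Caro, Dilnoza, Farida, Wen}; Ethics = {Dilnoza, Farida, Hira, Wen}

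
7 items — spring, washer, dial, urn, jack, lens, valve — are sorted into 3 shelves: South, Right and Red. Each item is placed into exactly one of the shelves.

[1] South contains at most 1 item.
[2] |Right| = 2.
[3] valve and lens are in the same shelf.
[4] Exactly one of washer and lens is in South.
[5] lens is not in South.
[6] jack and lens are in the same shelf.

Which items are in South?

South = {washer}

From (5): lens ∉ South.
(3): valve matches lens: valve ∉ South.
(4) (exactly one): washer ∈ South.
(6): jack matches lens: jack ∉ South.
(1): South already has 1, so the rest are out.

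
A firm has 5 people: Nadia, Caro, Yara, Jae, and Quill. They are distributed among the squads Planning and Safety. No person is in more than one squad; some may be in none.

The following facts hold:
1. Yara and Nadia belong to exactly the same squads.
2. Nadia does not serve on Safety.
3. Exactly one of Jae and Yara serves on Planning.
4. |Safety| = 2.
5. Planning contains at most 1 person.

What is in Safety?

Safety = {Caro, Quill}

From (2): Nadia ∉ Safety.
(1): Yara matches Nadia: Yara ∉ Safety.
Suppose Caro ∉ Safety: no assignment then satisfies all the clues, so Caro ∈ Safety.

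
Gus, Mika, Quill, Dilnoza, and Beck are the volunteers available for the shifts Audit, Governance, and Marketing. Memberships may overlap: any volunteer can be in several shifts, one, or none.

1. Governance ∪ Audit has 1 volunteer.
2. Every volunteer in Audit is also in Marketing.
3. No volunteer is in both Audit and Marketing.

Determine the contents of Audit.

Audit = {}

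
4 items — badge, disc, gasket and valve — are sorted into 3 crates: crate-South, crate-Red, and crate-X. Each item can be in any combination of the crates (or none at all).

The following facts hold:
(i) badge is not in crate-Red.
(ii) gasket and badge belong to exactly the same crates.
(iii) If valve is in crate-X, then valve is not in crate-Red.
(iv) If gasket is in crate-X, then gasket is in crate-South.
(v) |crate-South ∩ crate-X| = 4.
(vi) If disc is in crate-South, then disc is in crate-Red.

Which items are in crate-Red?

crate-Red = {disc}

From (i): badge ∉ crate-Red.
(ii): gasket matches badge: gasket ∉ crate-Red.
Suppose disc ∉ crate-Red: no assignment then satisfies all the clues, so disc ∈ crate-Red.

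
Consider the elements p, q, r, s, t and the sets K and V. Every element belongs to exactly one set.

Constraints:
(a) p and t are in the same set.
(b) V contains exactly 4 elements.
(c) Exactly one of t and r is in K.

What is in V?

V = {p, q, s, t}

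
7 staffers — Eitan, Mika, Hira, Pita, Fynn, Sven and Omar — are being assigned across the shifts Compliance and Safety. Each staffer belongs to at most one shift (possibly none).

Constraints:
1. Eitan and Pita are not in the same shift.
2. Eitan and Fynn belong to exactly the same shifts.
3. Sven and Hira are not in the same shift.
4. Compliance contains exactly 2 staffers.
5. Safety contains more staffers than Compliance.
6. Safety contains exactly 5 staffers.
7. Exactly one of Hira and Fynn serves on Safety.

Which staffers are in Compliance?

Compliance = {Hira, Pita}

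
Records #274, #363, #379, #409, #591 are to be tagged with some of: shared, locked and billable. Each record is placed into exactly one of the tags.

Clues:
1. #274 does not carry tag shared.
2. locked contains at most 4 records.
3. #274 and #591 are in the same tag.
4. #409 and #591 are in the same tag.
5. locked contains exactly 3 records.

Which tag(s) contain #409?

#409: locked

From (1): #274 ∉ shared.
(3): #591 matches #274: #591 ∉ shared.
(4): #409 matches #591: #409 ∉ shared.
Suppose #409 ∉ locked: no assignment then satisfies all the clues, so #409 ∈ locked.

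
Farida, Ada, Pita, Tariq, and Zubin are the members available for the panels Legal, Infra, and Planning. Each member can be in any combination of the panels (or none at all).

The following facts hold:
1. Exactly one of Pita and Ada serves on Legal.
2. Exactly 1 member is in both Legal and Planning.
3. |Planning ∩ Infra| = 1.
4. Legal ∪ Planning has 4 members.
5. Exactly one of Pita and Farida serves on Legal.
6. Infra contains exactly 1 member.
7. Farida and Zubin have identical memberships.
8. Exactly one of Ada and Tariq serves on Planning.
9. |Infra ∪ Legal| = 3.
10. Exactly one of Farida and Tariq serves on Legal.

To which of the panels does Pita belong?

Pita: Planning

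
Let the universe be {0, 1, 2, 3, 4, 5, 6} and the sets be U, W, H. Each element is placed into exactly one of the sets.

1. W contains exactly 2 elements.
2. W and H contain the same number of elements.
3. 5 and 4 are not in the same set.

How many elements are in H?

2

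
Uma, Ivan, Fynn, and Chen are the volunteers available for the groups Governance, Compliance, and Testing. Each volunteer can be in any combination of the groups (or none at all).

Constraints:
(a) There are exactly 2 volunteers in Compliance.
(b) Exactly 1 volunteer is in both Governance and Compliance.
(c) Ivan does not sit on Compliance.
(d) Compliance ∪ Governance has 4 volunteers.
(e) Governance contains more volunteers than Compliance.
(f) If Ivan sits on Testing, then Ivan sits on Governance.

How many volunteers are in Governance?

3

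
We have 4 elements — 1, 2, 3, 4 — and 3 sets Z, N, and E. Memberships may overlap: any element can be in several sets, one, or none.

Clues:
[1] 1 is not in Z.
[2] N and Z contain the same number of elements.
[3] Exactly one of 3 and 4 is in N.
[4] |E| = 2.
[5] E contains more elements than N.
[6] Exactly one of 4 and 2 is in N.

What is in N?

N = {4}

From (1): 1 ∉ Z.
Suppose 1 ∈ N: no assignment then satisfies all the clues, so 1 ∉ N.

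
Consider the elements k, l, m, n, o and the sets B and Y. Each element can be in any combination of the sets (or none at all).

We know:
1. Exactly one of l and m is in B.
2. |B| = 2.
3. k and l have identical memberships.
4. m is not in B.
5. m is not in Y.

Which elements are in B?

B = {k, l}

From (4): m ∉ B.
From (5): m ∉ Y.
(1) (exactly one): l ∈ B.
(3): k matches l: k ∈ B.
(2): B already has 2, so the rest are out.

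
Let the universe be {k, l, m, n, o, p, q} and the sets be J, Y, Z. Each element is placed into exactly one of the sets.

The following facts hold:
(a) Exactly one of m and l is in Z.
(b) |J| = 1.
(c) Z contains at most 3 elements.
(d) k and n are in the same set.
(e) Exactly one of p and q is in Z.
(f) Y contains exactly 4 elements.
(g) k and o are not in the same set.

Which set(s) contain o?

o: J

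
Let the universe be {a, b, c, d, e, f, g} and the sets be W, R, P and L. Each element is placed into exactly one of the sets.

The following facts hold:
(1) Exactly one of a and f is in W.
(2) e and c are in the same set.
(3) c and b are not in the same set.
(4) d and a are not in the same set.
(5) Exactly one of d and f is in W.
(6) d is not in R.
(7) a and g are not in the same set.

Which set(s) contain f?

f: W

From (6): d ∉ R.
Suppose f ∉ W: no assignment then satisfies all the clues, so f ∈ W.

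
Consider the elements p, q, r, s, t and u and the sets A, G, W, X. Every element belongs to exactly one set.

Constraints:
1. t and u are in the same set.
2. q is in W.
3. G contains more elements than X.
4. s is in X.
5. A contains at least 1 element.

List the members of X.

X = {s}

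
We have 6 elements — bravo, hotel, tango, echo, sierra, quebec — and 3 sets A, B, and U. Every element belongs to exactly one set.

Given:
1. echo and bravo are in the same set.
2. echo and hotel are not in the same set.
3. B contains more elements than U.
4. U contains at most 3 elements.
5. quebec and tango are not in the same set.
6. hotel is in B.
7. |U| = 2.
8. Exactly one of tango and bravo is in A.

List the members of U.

U = {bravo, echo}

From (6): hotel ∈ B.
(2): echo ∉ B.
(1): bravo matches echo: bravo ∉ B.
Suppose bravo ∉ U: no assignment then satisfies all the clues, so bravo ∈ U.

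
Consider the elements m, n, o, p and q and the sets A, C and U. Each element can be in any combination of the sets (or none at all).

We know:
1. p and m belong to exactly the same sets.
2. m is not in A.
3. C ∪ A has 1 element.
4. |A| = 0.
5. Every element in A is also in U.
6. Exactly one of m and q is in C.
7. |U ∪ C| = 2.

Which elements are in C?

C = {q}

From (2): m ∉ A.
(1): p matches m: p ∉ A.
(4): A already has 0, so the rest are out.
Suppose m ∈ C: no assignment then satisfies all the clues, so m ∉ C.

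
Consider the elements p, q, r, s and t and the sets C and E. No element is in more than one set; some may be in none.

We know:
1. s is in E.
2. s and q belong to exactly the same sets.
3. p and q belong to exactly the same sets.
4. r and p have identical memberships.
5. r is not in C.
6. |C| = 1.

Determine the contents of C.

From (1): s ∈ E.
From (5): r ∉ C.
(2): q matches s: q ∉ C.
(2): q matches s: q ∈ E.
(3): p matches q: p ∉ C.
(3): p matches q: p ∈ E.
(4): r matches p: r ∈ E.
(6): only 1 candidates remain for C, so all are in.

C = {t}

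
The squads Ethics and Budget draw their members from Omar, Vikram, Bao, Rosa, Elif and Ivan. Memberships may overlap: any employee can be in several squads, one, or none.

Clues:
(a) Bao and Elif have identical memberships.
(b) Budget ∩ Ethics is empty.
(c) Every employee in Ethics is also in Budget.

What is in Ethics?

Ethics = {}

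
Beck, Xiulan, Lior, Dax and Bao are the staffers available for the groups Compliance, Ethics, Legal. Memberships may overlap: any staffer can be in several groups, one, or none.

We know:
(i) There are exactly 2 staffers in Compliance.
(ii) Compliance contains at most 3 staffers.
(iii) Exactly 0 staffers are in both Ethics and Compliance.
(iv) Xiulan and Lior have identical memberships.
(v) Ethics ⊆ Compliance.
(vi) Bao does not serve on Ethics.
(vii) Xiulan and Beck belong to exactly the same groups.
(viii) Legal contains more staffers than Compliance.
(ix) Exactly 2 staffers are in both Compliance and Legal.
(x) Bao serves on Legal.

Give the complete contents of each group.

Compliance = {Bao, Dax}; Ethics = {}; Legal = {Bao, Beck, Dax, Lior, Xiulan}

From (vi): Bao ∉ Ethics.
From (x): Bao ∈ Legal.
Suppose Beck ∈ Compliance: no assignment then satisfies all the clues, so Beck ∉ Compliance.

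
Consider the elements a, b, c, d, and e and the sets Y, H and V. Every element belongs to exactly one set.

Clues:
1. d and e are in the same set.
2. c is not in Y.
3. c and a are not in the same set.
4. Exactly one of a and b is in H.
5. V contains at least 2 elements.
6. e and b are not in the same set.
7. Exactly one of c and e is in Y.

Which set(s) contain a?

a: H

From (2): c ∉ Y.
(7) (exactly one): e ∈ Y.
(1): d matches e: d ∈ Y.
(6): b ∉ Y.
Suppose a ∈ Y: no assignment then satisfies all the clues, so a ∉ Y.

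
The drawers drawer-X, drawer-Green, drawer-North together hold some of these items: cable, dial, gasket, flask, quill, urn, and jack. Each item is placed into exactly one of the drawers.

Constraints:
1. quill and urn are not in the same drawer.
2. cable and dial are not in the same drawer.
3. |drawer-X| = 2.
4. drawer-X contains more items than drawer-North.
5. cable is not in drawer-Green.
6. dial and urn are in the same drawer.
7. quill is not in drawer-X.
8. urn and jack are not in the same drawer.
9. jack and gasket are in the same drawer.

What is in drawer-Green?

drawer-Green = {flask, gasket, jack, quill}

From (5): cable ∉ drawer-Green.
From (7): quill ∉ drawer-X.
Suppose dial ∈ drawer-Green: no assignment then satisfies all the clues, so dial ∉ drawer-Green.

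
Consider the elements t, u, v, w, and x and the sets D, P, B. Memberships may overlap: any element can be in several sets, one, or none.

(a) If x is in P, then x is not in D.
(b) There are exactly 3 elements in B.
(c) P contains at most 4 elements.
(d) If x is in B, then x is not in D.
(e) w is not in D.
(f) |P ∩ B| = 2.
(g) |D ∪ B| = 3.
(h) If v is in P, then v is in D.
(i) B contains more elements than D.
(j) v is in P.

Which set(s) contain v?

v: B, D, P

From (e): w ∉ D.
From (j): v ∈ P.
(h): v ∈ D.
Suppose v ∉ B: no assignment then satisfies all the clues, so v ∈ B.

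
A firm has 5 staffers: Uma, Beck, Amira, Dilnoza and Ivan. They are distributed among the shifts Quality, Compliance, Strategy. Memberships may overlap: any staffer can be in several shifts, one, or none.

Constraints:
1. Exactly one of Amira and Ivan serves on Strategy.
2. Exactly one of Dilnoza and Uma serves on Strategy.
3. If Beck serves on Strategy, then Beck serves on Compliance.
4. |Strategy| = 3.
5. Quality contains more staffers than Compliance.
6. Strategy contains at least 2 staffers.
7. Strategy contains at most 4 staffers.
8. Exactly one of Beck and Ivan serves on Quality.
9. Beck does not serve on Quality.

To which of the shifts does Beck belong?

From (9): Beck ∉ Quality.
(8) (exactly one): Ivan ∈ Quality.
Suppose Beck ∉ Compliance: no assignment then satisfies all the clues, so Beck ∈ Compliance.

Beck: Compliance, Strategy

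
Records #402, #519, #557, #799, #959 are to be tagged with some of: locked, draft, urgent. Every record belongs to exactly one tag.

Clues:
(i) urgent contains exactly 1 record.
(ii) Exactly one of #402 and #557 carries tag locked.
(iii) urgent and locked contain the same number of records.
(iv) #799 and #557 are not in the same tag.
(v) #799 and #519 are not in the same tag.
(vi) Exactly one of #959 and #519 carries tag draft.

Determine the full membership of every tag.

locked = {#557}; draft = {#402, #799, #959}; urgent = {#519}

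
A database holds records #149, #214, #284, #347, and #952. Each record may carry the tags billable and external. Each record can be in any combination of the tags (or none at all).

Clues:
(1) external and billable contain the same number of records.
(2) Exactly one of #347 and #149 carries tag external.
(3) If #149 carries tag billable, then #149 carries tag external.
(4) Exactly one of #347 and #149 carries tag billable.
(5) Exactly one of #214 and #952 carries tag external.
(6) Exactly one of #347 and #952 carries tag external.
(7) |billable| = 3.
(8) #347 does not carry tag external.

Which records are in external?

external = {#149, #284, #952}

From (8): #347 ∉ external.
(2) (exactly one): #149 ∈ external.
(6) (exactly one): #952 ∈ external.
(5) (exactly one): #214 ∉ external.
Suppose #284 ∉ external: no assignment then satisfies all the clues, so #284 ∈ external.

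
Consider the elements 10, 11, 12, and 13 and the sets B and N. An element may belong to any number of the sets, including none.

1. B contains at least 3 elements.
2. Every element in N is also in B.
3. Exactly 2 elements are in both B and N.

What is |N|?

2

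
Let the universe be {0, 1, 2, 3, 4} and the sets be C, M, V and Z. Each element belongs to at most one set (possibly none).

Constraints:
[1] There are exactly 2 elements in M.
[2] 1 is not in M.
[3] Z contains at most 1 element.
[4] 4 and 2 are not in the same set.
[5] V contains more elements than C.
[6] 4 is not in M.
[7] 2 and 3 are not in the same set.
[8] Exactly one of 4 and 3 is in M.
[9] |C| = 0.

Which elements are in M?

M = {0, 3}

From (2): 1 ∉ M.
From (6): 4 ∉ M.
(8) (exactly one): 3 ∈ M.
(9): C already has 0, so the rest are out.
(7): 2 ∉ M.
(1): only 2 candidates remain for M, so all are in.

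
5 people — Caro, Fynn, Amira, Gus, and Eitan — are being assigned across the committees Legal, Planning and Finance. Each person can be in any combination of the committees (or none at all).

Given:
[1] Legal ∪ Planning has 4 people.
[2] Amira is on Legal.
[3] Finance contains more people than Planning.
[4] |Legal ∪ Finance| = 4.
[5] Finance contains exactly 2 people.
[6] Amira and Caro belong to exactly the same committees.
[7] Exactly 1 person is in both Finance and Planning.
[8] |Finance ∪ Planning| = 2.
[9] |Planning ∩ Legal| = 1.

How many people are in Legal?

4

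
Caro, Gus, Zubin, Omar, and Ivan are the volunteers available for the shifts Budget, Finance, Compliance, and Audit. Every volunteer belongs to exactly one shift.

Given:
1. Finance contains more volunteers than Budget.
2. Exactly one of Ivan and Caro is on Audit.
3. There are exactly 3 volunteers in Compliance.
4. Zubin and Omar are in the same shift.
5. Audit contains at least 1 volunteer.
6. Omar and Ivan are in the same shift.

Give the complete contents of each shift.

Budget = {}; Finance = {Gus}; Compliance = {Ivan, Omar, Zubin}; Audit = {Caro}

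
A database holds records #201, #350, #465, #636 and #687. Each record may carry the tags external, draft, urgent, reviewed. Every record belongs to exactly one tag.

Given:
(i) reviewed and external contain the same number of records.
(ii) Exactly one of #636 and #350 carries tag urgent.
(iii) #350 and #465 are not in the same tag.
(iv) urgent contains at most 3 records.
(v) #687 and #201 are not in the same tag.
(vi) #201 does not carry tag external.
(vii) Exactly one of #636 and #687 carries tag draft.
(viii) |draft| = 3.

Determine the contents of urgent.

urgent = {#350, #687}

From (vi): #201 ∉ external.
Suppose #201 ∈ urgent: no assignment then satisfies all the clues, so #201 ∉ urgent.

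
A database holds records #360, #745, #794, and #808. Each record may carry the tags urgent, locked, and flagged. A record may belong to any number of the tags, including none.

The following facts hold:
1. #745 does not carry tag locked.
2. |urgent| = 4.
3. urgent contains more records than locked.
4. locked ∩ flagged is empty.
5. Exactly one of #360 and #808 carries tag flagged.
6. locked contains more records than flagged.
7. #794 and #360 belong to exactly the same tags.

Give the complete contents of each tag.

urgent = {#360, #745, #794, #808}; locked = {#360, #794}; flagged = {#808}

From (1): #745 ∉ locked.
(2): only 4 candidates remain for urgent, so all are in.
Suppose #360 ∉ locked: no assignment then satisfies all the clues, so #360 ∈ locked.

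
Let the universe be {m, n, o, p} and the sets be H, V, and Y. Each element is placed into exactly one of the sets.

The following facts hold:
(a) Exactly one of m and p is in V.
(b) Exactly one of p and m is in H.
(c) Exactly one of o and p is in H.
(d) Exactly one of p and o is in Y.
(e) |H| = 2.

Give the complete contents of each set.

H = {n, p}; V = {m}; Y = {o}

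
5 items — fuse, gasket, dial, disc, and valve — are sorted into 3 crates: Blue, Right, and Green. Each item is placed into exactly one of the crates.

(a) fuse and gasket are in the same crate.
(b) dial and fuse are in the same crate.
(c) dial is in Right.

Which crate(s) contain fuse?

fuse: Right

From (c): dial ∈ Right.
(b): fuse matches dial: fuse ∉ Blue.
(b): fuse matches dial: fuse ∈ Right.
(a): gasket matches fuse: gasket ∉ Blue.
(a): gasket matches fuse: gasket ∈ Right.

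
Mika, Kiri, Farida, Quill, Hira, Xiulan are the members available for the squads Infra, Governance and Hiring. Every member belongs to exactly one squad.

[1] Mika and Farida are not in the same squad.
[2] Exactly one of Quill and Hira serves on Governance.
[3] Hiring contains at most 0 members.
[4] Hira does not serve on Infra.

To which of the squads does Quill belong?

From (4): Hira ∉ Infra.
(3): Hiring already has 0, so the rest are out.
Only one squad left: Hira ∈ Governance.
(2) (exactly one): Quill ∉ Governance.
Only one squad left: Quill ∈ Infra.

Quill: Infra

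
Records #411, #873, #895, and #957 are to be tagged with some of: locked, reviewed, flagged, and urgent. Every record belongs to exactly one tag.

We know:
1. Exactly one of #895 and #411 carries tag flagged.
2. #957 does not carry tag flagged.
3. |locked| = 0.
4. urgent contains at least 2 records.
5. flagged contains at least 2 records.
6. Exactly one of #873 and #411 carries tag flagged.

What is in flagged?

From (2): #957 ∉ flagged.
(3): locked already has 0, so the rest are out.
Suppose #411 ∈ flagged: no assignment then satisfies all the clues, so #411 ∉ flagged.

flagged = {#873, #895}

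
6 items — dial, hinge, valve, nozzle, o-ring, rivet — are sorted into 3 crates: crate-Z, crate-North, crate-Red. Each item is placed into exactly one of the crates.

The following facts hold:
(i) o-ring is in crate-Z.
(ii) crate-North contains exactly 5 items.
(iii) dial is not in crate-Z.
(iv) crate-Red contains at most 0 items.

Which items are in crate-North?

From (i): o-ring ∈ crate-Z.
From (iii): dial ∉ crate-Z.
(ii): only 5 candidates remain for crate-North, so all are in.

crate-North = {dial, hinge, nozzle, rivet, valve}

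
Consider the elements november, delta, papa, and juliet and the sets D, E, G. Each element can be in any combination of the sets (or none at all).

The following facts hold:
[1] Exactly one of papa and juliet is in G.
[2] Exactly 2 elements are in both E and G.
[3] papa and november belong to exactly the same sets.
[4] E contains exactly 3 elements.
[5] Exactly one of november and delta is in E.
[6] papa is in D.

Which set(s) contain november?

november: D, E, G

From (6): papa ∈ D.
(3): november matches papa: november ∈ D.
Suppose november ∉ E: no assignment then satisfies all the clues, so november ∈ E.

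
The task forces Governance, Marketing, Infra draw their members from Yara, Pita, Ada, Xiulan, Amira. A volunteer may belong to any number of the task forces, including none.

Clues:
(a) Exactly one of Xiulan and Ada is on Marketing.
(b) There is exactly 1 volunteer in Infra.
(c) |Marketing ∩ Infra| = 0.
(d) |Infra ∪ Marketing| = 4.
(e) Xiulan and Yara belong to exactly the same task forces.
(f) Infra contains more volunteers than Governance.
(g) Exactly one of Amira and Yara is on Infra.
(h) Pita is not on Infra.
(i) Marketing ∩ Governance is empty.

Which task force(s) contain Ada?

Ada: none

From (h): Pita ∉ Infra.
Suppose Ada ∈ Governance: no assignment then satisfies all the clues, so Ada ∉ Governance.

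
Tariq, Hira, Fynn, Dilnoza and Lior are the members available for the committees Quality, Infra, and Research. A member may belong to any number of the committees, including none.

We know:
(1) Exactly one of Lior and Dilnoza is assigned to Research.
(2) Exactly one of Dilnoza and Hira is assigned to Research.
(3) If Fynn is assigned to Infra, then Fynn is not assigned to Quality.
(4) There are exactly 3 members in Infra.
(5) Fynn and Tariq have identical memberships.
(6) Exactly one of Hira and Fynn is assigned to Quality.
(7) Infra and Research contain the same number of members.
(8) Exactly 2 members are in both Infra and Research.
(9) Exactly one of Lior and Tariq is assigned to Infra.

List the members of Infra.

Infra = {Fynn, Hira, Tariq}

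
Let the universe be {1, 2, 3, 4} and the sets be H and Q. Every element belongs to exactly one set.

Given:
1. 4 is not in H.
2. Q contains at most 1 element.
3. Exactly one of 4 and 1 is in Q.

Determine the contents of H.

From (1): 4 ∉ H.
Only one set left: 4 ∈ Q.
(2): Q already has 1, so the rest are out.
Only one set left: 1 ∈ H.
Only one set left: 2 ∈ H.
Only one set left: 3 ∈ H.

H = {1, 2, 3}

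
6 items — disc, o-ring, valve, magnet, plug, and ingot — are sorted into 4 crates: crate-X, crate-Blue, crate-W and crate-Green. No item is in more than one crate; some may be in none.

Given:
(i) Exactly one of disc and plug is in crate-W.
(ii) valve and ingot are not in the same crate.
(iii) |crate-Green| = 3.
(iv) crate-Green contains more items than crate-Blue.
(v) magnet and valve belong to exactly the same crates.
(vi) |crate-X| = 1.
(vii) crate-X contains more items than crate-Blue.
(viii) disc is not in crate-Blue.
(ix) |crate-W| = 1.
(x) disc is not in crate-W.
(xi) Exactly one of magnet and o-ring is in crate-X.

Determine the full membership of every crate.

crate-X = {o-ring}; crate-Blue = {}; crate-W = {plug}; crate-Green = {disc, magnet, valve}

From (viii): disc ∉ crate-Blue.
From (x): disc ∉ crate-W.
(i) (exactly one): plug ∈ crate-W.
(ix): crate-W already has 1, so the rest are out.
Suppose disc ∈ crate-X: no assignment then satisfies all the clues, so disc ∉ crate-X.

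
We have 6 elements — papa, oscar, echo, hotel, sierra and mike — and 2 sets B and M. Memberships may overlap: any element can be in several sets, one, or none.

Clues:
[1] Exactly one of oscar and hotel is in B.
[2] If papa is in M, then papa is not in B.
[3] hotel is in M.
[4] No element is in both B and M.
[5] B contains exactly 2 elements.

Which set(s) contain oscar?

From (3): hotel ∈ M.
(4) (disjoint): hotel ∉ B.
(1) (exactly one): oscar ∈ B.
(4) (disjoint): oscar ∉ M.

oscar: B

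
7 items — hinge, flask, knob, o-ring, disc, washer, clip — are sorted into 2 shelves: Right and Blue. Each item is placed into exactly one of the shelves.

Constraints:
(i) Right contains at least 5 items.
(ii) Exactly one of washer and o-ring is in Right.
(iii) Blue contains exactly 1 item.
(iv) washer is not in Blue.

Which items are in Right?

Right = {clip, disc, flask, hinge, knob, washer}

From (iv): washer ∉ Blue.
Only one shelf left: washer ∈ Right.
(ii) (exactly one): o-ring ∉ Right.
Only one shelf left: o-ring ∈ Blue.
(iii): Blue already has 1, so the rest are out.
Only one shelf left: hinge ∈ Right.
Only one shelf left: flask ∈ Right.
Only one shelf left: knob ∈ Right.
Only one shelf left: disc ∈ Right.
Only one shelf left: clip ∈ Right.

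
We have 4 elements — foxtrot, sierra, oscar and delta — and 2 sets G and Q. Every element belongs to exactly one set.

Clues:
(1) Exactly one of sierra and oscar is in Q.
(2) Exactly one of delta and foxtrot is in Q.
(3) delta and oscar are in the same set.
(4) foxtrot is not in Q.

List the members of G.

From (4): foxtrot ∉ Q.
(2) (exactly one): delta ∈ Q.
(3): oscar matches delta: oscar ∉ G.
(3): oscar matches delta: oscar ∈ Q.
Only one set left: foxtrot ∈ G.
(1) (exactly one): sierra ∉ Q.
Only one set left: sierra ∈ G.

G = {foxtrot, sierra}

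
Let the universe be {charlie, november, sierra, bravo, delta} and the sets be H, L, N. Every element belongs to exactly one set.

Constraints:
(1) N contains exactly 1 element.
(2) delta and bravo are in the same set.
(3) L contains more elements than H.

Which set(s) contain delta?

delta: L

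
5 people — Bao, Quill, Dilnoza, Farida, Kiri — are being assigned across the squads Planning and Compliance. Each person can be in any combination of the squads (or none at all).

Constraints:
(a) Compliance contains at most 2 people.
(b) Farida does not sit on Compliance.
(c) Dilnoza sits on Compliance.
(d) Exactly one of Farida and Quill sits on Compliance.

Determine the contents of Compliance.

From (b): Farida ∉ Compliance.
From (c): Dilnoza ∈ Compliance.
(d) (exactly one): Quill ∈ Compliance.
(a): Compliance already has 2, so the rest are out.

Compliance = {Dilnoza, Quill}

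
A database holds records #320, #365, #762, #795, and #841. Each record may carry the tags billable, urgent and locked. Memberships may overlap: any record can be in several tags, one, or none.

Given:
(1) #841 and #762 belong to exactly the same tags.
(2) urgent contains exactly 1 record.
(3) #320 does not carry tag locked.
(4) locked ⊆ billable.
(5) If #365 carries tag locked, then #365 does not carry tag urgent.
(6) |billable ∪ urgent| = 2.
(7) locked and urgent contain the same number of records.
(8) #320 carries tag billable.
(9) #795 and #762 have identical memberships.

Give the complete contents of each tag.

billable = {#320, #365}; urgent = {#320}; locked = {#365}

From (3): #320 ∉ locked.
From (8): #320 ∈ billable.
Suppose #320 ∉ urgent: no assignment then satisfies all the clues, so #320 ∈ urgent.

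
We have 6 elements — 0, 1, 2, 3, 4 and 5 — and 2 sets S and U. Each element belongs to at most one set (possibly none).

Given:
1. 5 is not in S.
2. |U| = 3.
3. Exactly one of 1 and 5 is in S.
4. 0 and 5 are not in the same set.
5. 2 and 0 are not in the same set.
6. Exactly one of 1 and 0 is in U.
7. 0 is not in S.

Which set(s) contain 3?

3: U

From (1): 5 ∉ S.
From (7): 0 ∉ S.
(3) (exactly one): 1 ∈ S.
(6) (exactly one): 0 ∈ U.
(4): 5 ∉ U.
(5): 2 ∉ U.
(2): only 3 candidates remain for U, so all are in.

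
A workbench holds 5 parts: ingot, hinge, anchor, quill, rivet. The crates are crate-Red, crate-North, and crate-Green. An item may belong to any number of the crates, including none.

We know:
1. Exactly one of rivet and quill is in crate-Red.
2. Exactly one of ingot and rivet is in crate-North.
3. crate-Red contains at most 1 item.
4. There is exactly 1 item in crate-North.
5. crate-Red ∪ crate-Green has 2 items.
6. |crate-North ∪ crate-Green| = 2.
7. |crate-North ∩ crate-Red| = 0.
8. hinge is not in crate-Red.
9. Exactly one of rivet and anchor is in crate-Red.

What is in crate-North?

From (8): hinge ∉ crate-Red.
Suppose ingot ∉ crate-North: no assignment then satisfies all the clues, so ingot ∈ crate-North.

crate-North = {ingot}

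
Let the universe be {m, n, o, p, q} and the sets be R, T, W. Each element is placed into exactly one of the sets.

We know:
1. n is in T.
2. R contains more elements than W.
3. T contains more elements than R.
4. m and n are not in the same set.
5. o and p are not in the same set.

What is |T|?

3

From (1): n ∈ T.
(4): m ∉ T.
Suppose m ∉ R: no assignment then satisfies all the clues, so m ∈ R.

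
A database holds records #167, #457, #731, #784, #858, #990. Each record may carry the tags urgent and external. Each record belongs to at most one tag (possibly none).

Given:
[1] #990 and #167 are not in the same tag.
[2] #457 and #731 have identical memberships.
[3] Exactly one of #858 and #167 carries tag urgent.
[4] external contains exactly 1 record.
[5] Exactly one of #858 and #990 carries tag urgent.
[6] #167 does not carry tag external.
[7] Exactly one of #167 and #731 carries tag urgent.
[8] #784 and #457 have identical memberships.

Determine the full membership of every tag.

urgent = {#457, #731, #784, #858}; external = {#990}

From (6): #167 ∉ external.
Suppose #167 ∈ urgent: no assignment then satisfies all the clues, so #167 ∉ urgent.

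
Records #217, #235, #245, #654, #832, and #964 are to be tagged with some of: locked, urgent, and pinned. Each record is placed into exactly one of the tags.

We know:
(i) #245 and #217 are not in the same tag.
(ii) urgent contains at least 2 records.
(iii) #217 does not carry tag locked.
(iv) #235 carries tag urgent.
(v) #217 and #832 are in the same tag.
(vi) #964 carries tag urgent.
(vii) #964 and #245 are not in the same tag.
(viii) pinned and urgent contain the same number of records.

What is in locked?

locked = {#245, #654}

From (iii): #217 ∉ locked.
From (iv): #235 ∈ urgent.
From (vi): #964 ∈ urgent.
(v): #832 matches #217: #832 ∉ locked.
(vii): #245 ∉ urgent.
Suppose #245 ∉ locked: no assignment then satisfies all the clues, so #245 ∈ locked.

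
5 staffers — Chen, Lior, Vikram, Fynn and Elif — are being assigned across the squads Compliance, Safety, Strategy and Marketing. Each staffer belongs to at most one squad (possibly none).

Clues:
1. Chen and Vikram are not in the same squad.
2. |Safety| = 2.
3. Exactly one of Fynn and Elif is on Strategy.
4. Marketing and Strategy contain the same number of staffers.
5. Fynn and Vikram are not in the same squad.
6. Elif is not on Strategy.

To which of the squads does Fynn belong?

Fynn: Strategy

From (6): Elif ∉ Strategy.
(3) (exactly one): Fynn ∈ Strategy.
(5): Vikram ∉ Strategy.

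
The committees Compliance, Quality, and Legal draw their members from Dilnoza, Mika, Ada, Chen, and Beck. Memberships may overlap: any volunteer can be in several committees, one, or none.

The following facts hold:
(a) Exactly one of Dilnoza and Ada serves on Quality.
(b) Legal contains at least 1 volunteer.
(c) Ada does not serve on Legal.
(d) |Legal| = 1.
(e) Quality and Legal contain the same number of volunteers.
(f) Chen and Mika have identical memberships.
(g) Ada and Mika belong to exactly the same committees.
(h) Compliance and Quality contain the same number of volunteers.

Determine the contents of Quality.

Quality = {Dilnoza}

From (c): Ada ∉ Legal.
(g): Mika matches Ada: Mika ∉ Legal.
(f): Chen matches Mika: Chen ∉ Legal.
Suppose Dilnoza ∉ Quality: no assignment then satisfies all the clues, so Dilnoza ∈ Quality.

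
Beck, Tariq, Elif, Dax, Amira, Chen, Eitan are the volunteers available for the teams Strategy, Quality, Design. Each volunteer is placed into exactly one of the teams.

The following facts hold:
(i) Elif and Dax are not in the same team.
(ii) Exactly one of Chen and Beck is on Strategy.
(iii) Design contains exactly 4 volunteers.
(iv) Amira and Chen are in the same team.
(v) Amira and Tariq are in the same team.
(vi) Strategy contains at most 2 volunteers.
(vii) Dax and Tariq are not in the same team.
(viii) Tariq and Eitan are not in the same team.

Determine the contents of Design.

Design = {Amira, Chen, Elif, Tariq}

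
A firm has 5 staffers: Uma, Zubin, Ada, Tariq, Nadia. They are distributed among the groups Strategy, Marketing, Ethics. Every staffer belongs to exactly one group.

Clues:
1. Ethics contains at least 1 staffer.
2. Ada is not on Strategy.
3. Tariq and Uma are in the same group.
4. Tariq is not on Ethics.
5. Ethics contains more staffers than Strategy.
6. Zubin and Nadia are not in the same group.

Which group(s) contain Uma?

Uma: Marketing

From (2): Ada ∉ Strategy.
From (4): Tariq ∉ Ethics.
(3): Uma matches Tariq: Uma ∉ Ethics.
Suppose Uma ∈ Strategy: no assignment then satisfies all the clues, so Uma ∉ Strategy.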